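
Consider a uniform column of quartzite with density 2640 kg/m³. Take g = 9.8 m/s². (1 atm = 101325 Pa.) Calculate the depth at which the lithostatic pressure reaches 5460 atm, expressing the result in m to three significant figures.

21400 m

h = P/(ρg) = 5460 atm / (2640 kg/m³ × 9.8 m/s²) = 5.532×10^8 Pa / 25872 Pa/m = 21384 m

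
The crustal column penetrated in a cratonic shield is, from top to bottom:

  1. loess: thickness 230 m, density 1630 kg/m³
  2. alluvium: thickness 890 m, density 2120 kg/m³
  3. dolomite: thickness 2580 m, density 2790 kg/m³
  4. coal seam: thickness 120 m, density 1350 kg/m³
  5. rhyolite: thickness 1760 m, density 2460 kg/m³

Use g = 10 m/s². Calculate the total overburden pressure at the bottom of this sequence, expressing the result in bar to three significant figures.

1400 bar

loess: 1630 kg/m³ × 10 m/s² × 230 m = 3.749×10^6 Pa = 37.49 bar
alluvium: 2120 kg/m³ × 10 m/s² × 890 m = 1.887×10^7 Pa = 188.7 bar
dolomite: 2790 kg/m³ × 10 m/s² × 2580 m = 7.198×10^7 Pa = 719.8 bar
coal seam: 1350 kg/m³ × 10 m/s² × 120 m = 1.620×10^6 Pa = 16.20 bar
rhyolite: 2460 kg/m³ × 10 m/s² × 1760 m = 4.330×10^7 Pa = 433.0 bar
Total = 37.49 + 188.7 + 719.8 + 16.20 + 433.0 = 1395.2 bar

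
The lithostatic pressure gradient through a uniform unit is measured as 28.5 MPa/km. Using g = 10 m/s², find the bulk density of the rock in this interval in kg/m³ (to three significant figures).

ρ = (dP/dz)/g = 28.5 MPa/km / 10 m/s² = 28500 Pa/m / 10 m/s² = 2850.0 kg/m³

2850 kg/m³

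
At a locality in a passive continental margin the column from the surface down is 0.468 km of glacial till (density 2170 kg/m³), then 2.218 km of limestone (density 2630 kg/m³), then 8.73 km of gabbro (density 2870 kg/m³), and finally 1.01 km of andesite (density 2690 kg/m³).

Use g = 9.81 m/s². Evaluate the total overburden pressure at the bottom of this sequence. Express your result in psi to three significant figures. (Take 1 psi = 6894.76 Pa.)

49300 psi

glacial till: 2170 kg/m³ × 9.81 m/s² × 468 m = 9.963×10^6 Pa = 1445 psi
limestone: 2630 kg/m³ × 9.81 m/s² × 2218 m = 5.723×10^7 Pa = 8300 psi
gabbro: 2870 kg/m³ × 9.81 m/s² × 8730 m = 2.458×10^8 Pa = 35649 psi
andesite: 2690 kg/m³ × 9.81 m/s² × 1010 m = 2.665×10^7 Pa = 3866 psi
Total = 1445 + 8300 + 35649 + 3866 = 49259 psi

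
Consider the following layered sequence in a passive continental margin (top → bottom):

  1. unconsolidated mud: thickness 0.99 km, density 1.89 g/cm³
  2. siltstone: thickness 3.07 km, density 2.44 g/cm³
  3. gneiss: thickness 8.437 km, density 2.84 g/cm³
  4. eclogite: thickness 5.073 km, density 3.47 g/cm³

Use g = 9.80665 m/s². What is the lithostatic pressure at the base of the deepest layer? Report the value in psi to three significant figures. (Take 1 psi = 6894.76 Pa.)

unconsolidated mud: 1890 kg/m³ × 9.80665 m/s² × 990 m = 1.835×10^7 Pa = 2661 psi
siltstone: 2440 kg/m³ × 9.80665 m/s² × 3070 m = 7.346×10^7 Pa = 10654 psi
gneiss: 2840 kg/m³ × 9.80665 m/s² × 8437 m = 2.350×10^8 Pa = 34081 psi
eclogite: 3470 kg/m³ × 9.80665 m/s² × 5073 m = 1.726×10^8 Pa = 25038 psi
Total = 2661 + 10654 + 34081 + 25038 = 72434 psi

72400 psi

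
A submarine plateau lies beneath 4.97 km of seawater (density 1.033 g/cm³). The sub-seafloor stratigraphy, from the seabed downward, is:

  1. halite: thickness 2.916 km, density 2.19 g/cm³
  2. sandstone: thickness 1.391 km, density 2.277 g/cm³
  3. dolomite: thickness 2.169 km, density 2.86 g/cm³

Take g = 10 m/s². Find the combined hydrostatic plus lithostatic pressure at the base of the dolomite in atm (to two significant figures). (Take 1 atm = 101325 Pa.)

seawater: 1033 kg/m³ × 10 m/s² × 4970 m = 5.134×10^7 Pa = 506.7 atm
halite: 2190 kg/m³ × 10 m/s² × 2916 m = 6.386×10^7 Pa = 630.3 atm
sandstone: 2277 kg/m³ × 10 m/s² × 1391 m = 3.167×10^7 Pa = 312.6 atm
dolomite: 2860 kg/m³ × 10 m/s² × 2169 m = 6.203×10^7 Pa = 612.2 atm
Total = 506.7 + 630.3 + 312.6 + 612.2 = 2061.8 atm

2100 atm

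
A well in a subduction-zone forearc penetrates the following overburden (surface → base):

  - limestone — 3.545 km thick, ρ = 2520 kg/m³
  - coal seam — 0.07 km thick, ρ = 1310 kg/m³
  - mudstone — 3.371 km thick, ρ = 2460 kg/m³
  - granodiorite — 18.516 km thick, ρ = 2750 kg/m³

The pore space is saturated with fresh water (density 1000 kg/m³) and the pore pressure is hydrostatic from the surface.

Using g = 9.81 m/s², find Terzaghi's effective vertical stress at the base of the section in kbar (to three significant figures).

Overburden (lithostatic) stress σ_v:
limestone: 2520 kg/m³ × 9.81 m/s² × 3545 m = 8.764×10^7 Pa = 87.64 MPa
coal seam: 1310 kg/m³ × 9.81 m/s² × 70 m = 8.996×10^5 Pa = 0.8996 MPa
mudstone: 2460 kg/m³ × 9.81 m/s² × 3371 m = 8.135×10^7 Pa = 81.35 MPa
granodiorite: 2750 kg/m³ × 9.81 m/s² × 18516 m = 4.995×10^8 Pa = 499.5 MPa
Total = 87.64 + 0.8996 + 81.35 + 499.5 = 669.40 MPa
Pore pressure P_p = 1000 kg/m³ × 9.81 m/s² × 25502 m = 2.502×10^8 Pa = 250.2 MPa
Effective stress σ' = σ_v − P_p = 669.4 − 250.2 = 419.23 MPa = 4.1923 kbar

4.19 kbar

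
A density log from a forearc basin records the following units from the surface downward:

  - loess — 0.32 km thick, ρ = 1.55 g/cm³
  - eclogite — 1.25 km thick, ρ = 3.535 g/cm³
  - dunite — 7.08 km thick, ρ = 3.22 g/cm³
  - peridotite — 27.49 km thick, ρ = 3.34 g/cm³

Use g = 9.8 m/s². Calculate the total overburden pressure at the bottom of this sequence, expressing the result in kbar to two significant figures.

loess: 1550 kg/m³ × 9.8 m/s² × 320 m = 4.861×10^6 Pa = 0.04861 kbar
eclogite: 3535 kg/m³ × 9.8 m/s² × 1250 m = 4.330×10^7 Pa = 0.4330 kbar
dunite: 3220 kg/m³ × 9.8 m/s² × 7080 m = 2.234×10^8 Pa = 2.234 kbar
peridotite: 3340 kg/m³ × 9.8 m/s² × 27490 m = 8.998×10^8 Pa = 8.998 kbar
Total = 0.04861 + 0.4330 + 2.234 + 8.998 = 11.714 kbar

12 kbar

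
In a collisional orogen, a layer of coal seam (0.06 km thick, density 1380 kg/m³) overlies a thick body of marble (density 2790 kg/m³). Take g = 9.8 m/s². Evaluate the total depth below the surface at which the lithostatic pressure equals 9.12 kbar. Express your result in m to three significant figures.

33400 m

Pressure at base of upper layers: 1380×9.8×60 = 8.114×10^5 Pa = 8.114×10^-3 kbar
Remaining pressure to be supplied by marble: 9.120×10^8 − 8.114×10^5 = 9.112×10^8 Pa
Additional depth in marble = 9.112×10^8 Pa / (2790 kg/m³ × 9.8 m/s²) = 33326 m
Total depth = 60 m + 33326 m = 33386 m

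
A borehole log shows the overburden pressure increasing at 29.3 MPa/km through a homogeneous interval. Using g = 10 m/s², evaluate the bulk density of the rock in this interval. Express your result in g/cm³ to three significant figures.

2.93 g/cm³

ρ = (dP/dz)/g = 29.3 MPa/km / 10 m/s² = 29300 Pa/m / 10 m/s² = 2930.0 kg/m³
= 2.930 g/cm³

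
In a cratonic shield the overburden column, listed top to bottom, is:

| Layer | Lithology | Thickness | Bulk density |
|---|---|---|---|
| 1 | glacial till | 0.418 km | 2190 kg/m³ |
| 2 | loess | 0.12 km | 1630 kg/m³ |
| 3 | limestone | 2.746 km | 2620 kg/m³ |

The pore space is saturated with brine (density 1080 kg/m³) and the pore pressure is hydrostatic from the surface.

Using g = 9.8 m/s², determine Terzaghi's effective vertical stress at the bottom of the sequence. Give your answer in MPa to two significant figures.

Overburden (lithostatic) stress σ_v:
glacial till: 2190 kg/m³ × 9.8 m/s² × 418 m = 8.971×10^6 Pa = 8.971 MPa
loess: 1630 kg/m³ × 9.8 m/s² × 120 m = 1.917×10^6 Pa = 1.917 MPa
limestone: 2620 kg/m³ × 9.8 m/s² × 2746 m = 7.051×10^7 Pa = 70.51 MPa
Total = 8.971 + 1.917 + 70.51 = 81.394 MPa
Pore pressure P_p = 1080 kg/m³ × 9.8 m/s² × 3284 m = 3.476×10^7 Pa = 34.76 MPa
Effective stress σ' = σ_v − P_p = 81.39 − 34.76 = 46.636 MPa

47 MPa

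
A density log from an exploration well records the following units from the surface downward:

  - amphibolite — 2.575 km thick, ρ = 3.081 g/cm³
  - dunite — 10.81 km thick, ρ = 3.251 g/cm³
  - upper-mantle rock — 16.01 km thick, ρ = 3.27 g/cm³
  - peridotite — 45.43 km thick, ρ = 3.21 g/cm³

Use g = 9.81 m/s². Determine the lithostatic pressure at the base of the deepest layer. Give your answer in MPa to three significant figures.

2370 MPa

amphibolite: 3081 kg/m³ × 9.81 m/s² × 2575 m = 7.783×10^7 Pa = 77.83 MPa
dunite: 3251 kg/m³ × 9.81 m/s² × 10810 m = 3.448×10^8 Pa = 344.8 MPa
upper-mantle rock: 3270 kg/m³ × 9.81 m/s² × 16010 m = 5.136×10^8 Pa = 513.6 MPa
peridotite: 3210 kg/m³ × 9.81 m/s² × 45430 m = 1.431×10^9 Pa = 1431 MPa
Total = 77.83 + 344.8 + 513.6 + 1431 = 2366.8 MPa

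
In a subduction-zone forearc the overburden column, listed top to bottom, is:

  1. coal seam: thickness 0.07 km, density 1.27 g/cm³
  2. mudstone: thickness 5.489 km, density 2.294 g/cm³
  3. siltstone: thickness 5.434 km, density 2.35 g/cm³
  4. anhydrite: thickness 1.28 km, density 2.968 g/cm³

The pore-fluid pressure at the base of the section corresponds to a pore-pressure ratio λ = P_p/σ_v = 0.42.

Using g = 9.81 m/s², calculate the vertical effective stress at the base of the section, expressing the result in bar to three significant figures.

1660 bar

Overburden (lithostatic) stress σ_v:
coal seam: 1270 kg/m³ × 9.81 m/s² × 70 m = 8.721×10^5 Pa = 0.8721 MPa
mudstone: 2294 kg/m³ × 9.81 m/s² × 5489 m = 1.235×10^8 Pa = 123.5 MPa
siltstone: 2350 kg/m³ × 9.81 m/s² × 5434 m = 1.253×10^8 Pa = 125.3 MPa
anhydrite: 2968 kg/m³ × 9.81 m/s² × 1280 m = 3.727×10^7 Pa = 37.27 MPa
Total = 0.8721 + 123.5 + 125.3 + 37.27 = 286.94 MPa
Pore pressure P_p = λ·σ_v = 0.42 × 286.9 MPa = 120.5 MPa
Effective stress σ' = σ_v − P_p = 286.9 − 120.5 = 166.42 MPa = 1664.2 bar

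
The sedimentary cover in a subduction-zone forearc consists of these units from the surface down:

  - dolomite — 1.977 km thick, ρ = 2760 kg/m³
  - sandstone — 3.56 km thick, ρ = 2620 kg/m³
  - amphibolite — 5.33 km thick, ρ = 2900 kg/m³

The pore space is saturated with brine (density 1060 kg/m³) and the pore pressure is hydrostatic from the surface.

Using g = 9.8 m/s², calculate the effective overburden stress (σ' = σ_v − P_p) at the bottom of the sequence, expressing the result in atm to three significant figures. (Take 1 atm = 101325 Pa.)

1810 atm

Overburden (lithostatic) stress σ_v:
dolomite: 2760 kg/m³ × 9.8 m/s² × 1977 m = 5.347×10^7 Pa = 53.47 MPa
sandstone: 2620 kg/m³ × 9.8 m/s² × 3560 m = 9.141×10^7 Pa = 91.41 MPa
amphibolite: 2900 kg/m³ × 9.8 m/s² × 5330 m = 1.515×10^8 Pa = 151.5 MPa
Total = 53.47 + 91.41 + 151.5 = 296.36 MPa
Pore pressure P_p = 1060 kg/m³ × 9.8 m/s² × 10867 m = 1.129×10^8 Pa = 112.9 MPa
Effective stress σ' = σ_v − P_p = 296.4 − 112.9 = 183.47 MPa = 1810.7 atm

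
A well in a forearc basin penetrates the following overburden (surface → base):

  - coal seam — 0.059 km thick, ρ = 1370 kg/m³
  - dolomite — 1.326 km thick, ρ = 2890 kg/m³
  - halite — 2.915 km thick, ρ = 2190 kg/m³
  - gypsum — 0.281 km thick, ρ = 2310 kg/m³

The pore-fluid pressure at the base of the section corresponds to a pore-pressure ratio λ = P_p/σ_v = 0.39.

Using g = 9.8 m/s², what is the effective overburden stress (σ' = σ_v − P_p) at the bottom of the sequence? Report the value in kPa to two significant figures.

Overburden (lithostatic) stress σ_v:
coal seam: 1370 kg/m³ × 9.8 m/s² × 59 m = 7.921×10^5 Pa = 0.7921 MPa
dolomite: 2890 kg/m³ × 9.8 m/s² × 1326 m = 3.755×10^7 Pa = 37.55 MPa
halite: 2190 kg/m³ × 9.8 m/s² × 2915 m = 6.256×10^7 Pa = 62.56 MPa
gypsum: 2310 kg/m³ × 9.8 m/s² × 281 m = 6.361×10^6 Pa = 6.361 MPa
Total = 0.7921 + 37.55 + 62.56 + 6.361 = 107.27 MPa
Pore pressure P_p = λ·σ_v = 0.39 × 107.3 MPa = 41.84 MPa
Effective stress σ' = σ_v − P_p = 107.3 − 41.84 = 65.435 MPa = 65435 kPa

65000 kPa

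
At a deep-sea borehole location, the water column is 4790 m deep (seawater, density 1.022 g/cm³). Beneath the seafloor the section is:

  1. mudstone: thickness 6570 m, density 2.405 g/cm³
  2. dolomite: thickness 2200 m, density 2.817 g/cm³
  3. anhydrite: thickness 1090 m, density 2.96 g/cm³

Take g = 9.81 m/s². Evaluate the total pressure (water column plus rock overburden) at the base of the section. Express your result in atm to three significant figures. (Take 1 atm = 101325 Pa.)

2920 atm

seawater: 1022 kg/m³ × 9.81 m/s² × 4790 m = 4.802×10^7 Pa = 474.0 atm
mudstone: 2405 kg/m³ × 9.81 m/s² × 6570 m = 1.550×10^8 Pa = 1530 atm
dolomite: 2817 kg/m³ × 9.81 m/s² × 2200 m = 6.080×10^7 Pa = 600.0 atm
anhydrite: 2960 kg/m³ × 9.81 m/s² × 1090 m = 3.165×10^7 Pa = 312.4 atm
Total = 474.0 + 1530 + 600.0 + 312.4 = 2916.1 atm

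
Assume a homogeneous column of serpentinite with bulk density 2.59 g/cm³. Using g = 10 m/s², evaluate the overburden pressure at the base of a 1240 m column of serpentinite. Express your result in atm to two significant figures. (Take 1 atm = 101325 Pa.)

320 atm

serpentinite: 2590 kg/m³ × 10 m/s² × 1240 m = 3.212×10^7 Pa = 317.0 atm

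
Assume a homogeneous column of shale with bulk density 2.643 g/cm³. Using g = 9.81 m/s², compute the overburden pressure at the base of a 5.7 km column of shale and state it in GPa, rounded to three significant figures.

shale: 2643 kg/m³ × 9.81 m/s² × 5700 m = 1.478×10^8 Pa = 0.1478 GPa

0.148 GPa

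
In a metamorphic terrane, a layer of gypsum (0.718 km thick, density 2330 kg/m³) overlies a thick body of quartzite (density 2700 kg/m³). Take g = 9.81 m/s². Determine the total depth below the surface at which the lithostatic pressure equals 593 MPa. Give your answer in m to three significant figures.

22500 m

Pressure at base of upper layers: 2330×9.81×718 = 1.641×10^7 Pa = 16.41 MPa
Remaining pressure to be supplied by quartzite: 5.930×10^8 − 1.641×10^7 = 5.766×10^8 Pa
Additional depth in quartzite = 5.766×10^8 Pa / (2700 kg/m³ × 9.81 m/s²) = 21769 m
Total depth = 718 m + 21769 m = 22487 m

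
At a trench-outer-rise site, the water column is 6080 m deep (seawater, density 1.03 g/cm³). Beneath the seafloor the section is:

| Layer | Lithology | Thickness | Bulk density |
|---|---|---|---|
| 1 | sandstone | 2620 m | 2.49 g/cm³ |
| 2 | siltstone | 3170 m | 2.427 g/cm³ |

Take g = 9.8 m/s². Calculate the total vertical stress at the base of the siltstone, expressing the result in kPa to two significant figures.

200000 kPa

seawater: 1030 kg/m³ × 9.8 m/s² × 6080 m = 6.137×10^7 Pa = 61372 kPa
sandstone: 2490 kg/m³ × 9.8 m/s² × 2620 m = 6.393×10^7 Pa = 63933 kPa
siltstone: 2427 kg/m³ × 9.8 m/s² × 3170 m = 7.540×10^7 Pa = 75397 kPa
Total = 61372 + 63933 + 75397 = 2.0070×10^5 kPa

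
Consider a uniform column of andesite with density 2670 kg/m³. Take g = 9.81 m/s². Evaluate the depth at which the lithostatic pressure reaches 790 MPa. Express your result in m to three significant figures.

30200 m

h = P/(ρg) = 790 MPa / (2670 kg/m³ × 9.81 m/s²) = 7.900×10^8 Pa / 26193 Pa/m = 30161 m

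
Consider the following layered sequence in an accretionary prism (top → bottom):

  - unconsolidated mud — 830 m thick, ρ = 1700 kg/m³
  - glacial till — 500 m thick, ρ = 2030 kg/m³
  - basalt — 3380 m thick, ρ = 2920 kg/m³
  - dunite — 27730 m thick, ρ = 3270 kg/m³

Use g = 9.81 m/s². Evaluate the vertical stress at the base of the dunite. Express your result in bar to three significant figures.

unconsolidated mud: 1700 kg/m³ × 9.81 m/s² × 830 m = 1.384×10^7 Pa = 138.4 bar
glacial till: 2030 kg/m³ × 9.81 m/s² × 500 m = 9.957×10^6 Pa = 99.57 bar
basalt: 2920 kg/m³ × 9.81 m/s² × 3380 m = 9.682×10^7 Pa = 968.2 bar
dunite: 3270 kg/m³ × 9.81 m/s² × 27730 m = 8.895×10^8 Pa = 8895 bar
Total = 138.4 + 99.57 + 968.2 + 8895 = 10102 bar

10100 bar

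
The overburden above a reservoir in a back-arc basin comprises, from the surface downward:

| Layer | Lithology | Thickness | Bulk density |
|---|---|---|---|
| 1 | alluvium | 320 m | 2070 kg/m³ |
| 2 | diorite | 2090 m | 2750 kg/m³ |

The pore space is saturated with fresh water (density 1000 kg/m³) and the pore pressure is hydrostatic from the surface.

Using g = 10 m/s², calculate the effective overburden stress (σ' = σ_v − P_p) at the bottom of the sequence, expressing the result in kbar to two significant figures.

0.40 kbar

Overburden (lithostatic) stress σ_v:
alluvium: 2070 kg/m³ × 10 m/s² × 320 m = 6.624×10^6 Pa = 6.624 MPa
diorite: 2750 kg/m³ × 10 m/s² × 2090 m = 5.747×10^7 Pa = 57.48 MPa
Total = 6.624 + 57.48 = 64.099 MPa
Pore pressure P_p = 1000 kg/m³ × 10 m/s² × 2410 m = 2.410×10^7 Pa = 24.10 MPa
Effective stress σ' = σ_v − P_p = 64.10 − 24.10 = 39.999 MPa = 0.39999 kbar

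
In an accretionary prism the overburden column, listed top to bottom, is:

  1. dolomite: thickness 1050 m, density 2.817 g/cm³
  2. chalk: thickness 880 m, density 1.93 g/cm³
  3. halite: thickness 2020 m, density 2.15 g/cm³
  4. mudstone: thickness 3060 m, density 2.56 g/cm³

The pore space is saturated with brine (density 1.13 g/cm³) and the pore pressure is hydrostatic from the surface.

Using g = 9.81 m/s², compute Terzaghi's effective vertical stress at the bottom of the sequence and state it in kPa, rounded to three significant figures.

87400 kPa

Overburden (lithostatic) stress σ_v:
dolomite: 2817 kg/m³ × 9.81 m/s² × 1050 m = 2.902×10^7 Pa = 29.02 MPa
chalk: 1930 kg/m³ × 9.81 m/s² × 880 m = 1.666×10^7 Pa = 16.66 MPa
halite: 2150 kg/m³ × 9.81 m/s² × 2020 m = 4.260×10^7 Pa = 42.60 MPa
mudstone: 2560 kg/m³ × 9.81 m/s² × 3060 m = 7.685×10^7 Pa = 76.85 MPa
Total = 29.02 + 16.66 + 42.60 + 76.85 = 165.13 MPa
Pore pressure P_p = 1130 kg/m³ × 9.81 m/s² × 7010 m = 7.771×10^7 Pa = 77.71 MPa
Effective stress σ' = σ_v − P_p = 165.1 − 77.71 = 87.422 MPa = 87422 kPa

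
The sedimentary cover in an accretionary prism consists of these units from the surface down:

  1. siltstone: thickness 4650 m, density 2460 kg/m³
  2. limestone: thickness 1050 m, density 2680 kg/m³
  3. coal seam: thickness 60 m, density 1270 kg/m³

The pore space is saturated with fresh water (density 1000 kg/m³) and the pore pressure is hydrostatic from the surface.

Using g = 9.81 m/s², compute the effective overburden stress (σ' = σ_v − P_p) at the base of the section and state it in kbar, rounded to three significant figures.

0.841 kbar

Overburden (lithostatic) stress σ_v:
siltstone: 2460 kg/m³ × 9.81 m/s² × 4650 m = 1.122×10^8 Pa = 112.2 MPa
limestone: 2680 kg/m³ × 9.81 m/s² × 1050 m = 2.761×10^7 Pa = 27.61 MPa
coal seam: 1270 kg/m³ × 9.81 m/s² × 60 m = 7.475×10^5 Pa = 0.7475 MPa
Total = 112.2 + 27.61 + 0.7475 = 140.57 MPa
Pore pressure P_p = 1000 kg/m³ × 9.81 m/s² × 5760 m = 5.651×10^7 Pa = 56.51 MPa
Effective stress σ' = σ_v − P_p = 140.6 − 56.51 = 84.064 MPa = 0.84064 kbar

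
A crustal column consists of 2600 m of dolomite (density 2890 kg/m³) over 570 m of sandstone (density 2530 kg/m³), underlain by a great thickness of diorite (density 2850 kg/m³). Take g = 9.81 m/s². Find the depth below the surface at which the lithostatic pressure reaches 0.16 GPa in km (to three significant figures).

Pressure at base of upper layers: 2890×9.81×2600 + 2530×9.81×570 = 8.786×10^7 Pa = 0.08786 GPa
Remaining pressure to be supplied by diorite: 1.600×10^8 − 8.786×10^7 = 7.214×10^7 Pa
Additional depth in diorite = 7.214×10^7 Pa / (2850 kg/m³ × 9.81 m/s²) = 2580.3 m
Total depth = 3170 m + 2580.3 m = 5750.3 m
= 5.7503 km

5.75 km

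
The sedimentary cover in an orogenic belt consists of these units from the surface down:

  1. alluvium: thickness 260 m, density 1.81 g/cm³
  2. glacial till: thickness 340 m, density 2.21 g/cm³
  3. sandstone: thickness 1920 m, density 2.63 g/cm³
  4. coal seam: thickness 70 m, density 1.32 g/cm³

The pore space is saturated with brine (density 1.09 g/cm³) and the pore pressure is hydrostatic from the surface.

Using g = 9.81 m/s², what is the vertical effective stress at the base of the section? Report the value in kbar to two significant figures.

Overburden (lithostatic) stress σ_v:
alluvium: 1810 kg/m³ × 9.81 m/s² × 260 m = 4.617×10^6 Pa = 4.617 MPa
glacial till: 2210 kg/m³ × 9.81 m/s² × 340 m = 7.371×10^6 Pa = 7.371 MPa
sandstone: 2630 kg/m³ × 9.81 m/s² × 1920 m = 4.954×10^7 Pa = 49.54 MPa
coal seam: 1320 kg/m³ × 9.81 m/s² × 70 m = 9.064×10^5 Pa = 0.9064 MPa
Total = 4.617 + 7.371 + 49.54 + 0.9064 = 62.431 MPa
Pore pressure P_p = 1090 kg/m³ × 9.81 m/s² × 2590 m = 2.769×10^7 Pa = 27.69 MPa
Effective stress σ' = σ_v − P_p = 62.43 − 27.69 = 34.736 MPa = 0.34736 kbar

0.35 kbar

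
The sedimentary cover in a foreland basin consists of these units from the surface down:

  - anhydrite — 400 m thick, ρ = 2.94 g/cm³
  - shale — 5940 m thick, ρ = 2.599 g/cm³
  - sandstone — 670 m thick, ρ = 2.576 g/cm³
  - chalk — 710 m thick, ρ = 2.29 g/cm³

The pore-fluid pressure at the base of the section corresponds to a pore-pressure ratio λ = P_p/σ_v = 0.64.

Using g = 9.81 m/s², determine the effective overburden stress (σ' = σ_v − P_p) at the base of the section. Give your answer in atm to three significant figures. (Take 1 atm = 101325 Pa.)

Overburden (lithostatic) stress σ_v:
anhydrite: 2940 kg/m³ × 9.81 m/s² × 400 m = 1.154×10^7 Pa = 11.54 MPa
shale: 2599 kg/m³ × 9.81 m/s² × 5940 m = 1.514×10^8 Pa = 151.4 MPa
sandstone: 2576 kg/m³ × 9.81 m/s² × 670 m = 1.693×10^7 Pa = 16.93 MPa
chalk: 2290 kg/m³ × 9.81 m/s² × 710 m = 1.595×10^7 Pa = 15.95 MPa
Total = 11.54 + 151.4 + 16.93 + 15.95 = 195.87 MPa
Pore pressure P_p = λ·σ_v = 0.64 × 195.9 MPa = 125.4 MPa
Effective stress σ' = σ_v − P_p = 195.9 − 125.4 = 70.512 MPa = 695.89 atm

696 atm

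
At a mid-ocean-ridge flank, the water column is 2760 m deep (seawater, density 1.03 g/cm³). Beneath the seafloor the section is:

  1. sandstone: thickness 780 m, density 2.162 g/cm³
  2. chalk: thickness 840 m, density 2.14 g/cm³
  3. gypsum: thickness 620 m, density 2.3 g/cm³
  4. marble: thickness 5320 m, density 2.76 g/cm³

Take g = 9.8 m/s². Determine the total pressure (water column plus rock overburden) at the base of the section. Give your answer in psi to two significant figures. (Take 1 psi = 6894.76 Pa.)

seawater: 1030 kg/m³ × 9.8 m/s² × 2760 m = 2.786×10^7 Pa = 4041 psi
sandstone: 2162 kg/m³ × 9.8 m/s² × 780 m = 1.653×10^7 Pa = 2397 psi
chalk: 2140 kg/m³ × 9.8 m/s² × 840 m = 1.762×10^7 Pa = 2555 psi
gypsum: 2300 kg/m³ × 9.8 m/s² × 620 m = 1.397×10^7 Pa = 2027 psi
marble: 2760 kg/m³ × 9.8 m/s² × 5320 m = 1.439×10^8 Pa = 20870 psi
Total = 4041 + 2397 + 2555 + 2027 + 20870 = 31890 psi

32000 psi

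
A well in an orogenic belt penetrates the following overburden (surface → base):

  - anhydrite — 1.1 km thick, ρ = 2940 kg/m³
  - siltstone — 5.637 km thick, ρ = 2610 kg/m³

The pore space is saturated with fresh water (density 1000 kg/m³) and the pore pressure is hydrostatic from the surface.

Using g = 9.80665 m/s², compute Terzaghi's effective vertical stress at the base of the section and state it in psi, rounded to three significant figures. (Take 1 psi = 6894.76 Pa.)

15900 psi

Overburden (lithostatic) stress σ_v:
anhydrite: 2940 kg/m³ × 9.80665 m/s² × 1100 m = 3.171×10^7 Pa = 31.71 MPa
siltstone: 2610 kg/m³ × 9.80665 m/s² × 5637 m = 1.443×10^8 Pa = 144.3 MPa
Total = 31.71 + 144.3 = 176.00 MPa
Pore pressure P_p = 1000 kg/m³ × 9.80665 m/s² × 6737 m = 6.607×10^7 Pa = 66.07 MPa
Effective stress σ' = σ_v − P_p = 176.0 − 66.07 = 109.93 MPa = 15944 psi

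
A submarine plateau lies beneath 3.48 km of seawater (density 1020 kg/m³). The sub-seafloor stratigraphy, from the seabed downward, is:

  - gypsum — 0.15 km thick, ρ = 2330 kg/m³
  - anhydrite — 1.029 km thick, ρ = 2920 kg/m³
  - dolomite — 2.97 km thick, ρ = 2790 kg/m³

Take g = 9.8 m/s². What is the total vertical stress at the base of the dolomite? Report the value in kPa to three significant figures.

seawater: 1020 kg/m³ × 9.8 m/s² × 3480 m = 3.479×10^7 Pa = 34786 kPa
gypsum: 2330 kg/m³ × 9.8 m/s² × 150 m = 3.425×10^6 Pa = 3425 kPa
anhydrite: 2920 kg/m³ × 9.8 m/s² × 1029 m = 2.945×10^7 Pa = 29446 kPa
dolomite: 2790 kg/m³ × 9.8 m/s² × 2970 m = 8.121×10^7 Pa = 81206 kPa
Total = 34786 + 3425 + 29446 + 81206 = 1.4886×10^5 kPa

149000 kPa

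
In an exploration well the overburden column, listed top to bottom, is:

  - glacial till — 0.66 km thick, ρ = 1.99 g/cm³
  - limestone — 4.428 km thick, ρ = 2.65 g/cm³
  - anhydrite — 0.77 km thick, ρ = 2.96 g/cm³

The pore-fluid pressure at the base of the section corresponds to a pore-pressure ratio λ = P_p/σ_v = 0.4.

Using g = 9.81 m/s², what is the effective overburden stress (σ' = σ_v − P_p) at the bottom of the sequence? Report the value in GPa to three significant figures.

Overburden (lithostatic) stress σ_v:
glacial till: 1990 kg/m³ × 9.81 m/s² × 660 m = 1.288×10^7 Pa = 12.88 MPa
limestone: 2650 kg/m³ × 9.81 m/s² × 4428 m = 1.151×10^8 Pa = 115.1 MPa
anhydrite: 2960 kg/m³ × 9.81 m/s² × 770 m = 2.236×10^7 Pa = 22.36 MPa
Total = 12.88 + 115.1 + 22.36 = 150.36 MPa
Pore pressure P_p = λ·σ_v = 0.4 × 150.4 MPa = 60.14 MPa
Effective stress σ' = σ_v − P_p = 150.4 − 60.14 = 90.214 MPa = 0.090214 GPa

0.0902 GPa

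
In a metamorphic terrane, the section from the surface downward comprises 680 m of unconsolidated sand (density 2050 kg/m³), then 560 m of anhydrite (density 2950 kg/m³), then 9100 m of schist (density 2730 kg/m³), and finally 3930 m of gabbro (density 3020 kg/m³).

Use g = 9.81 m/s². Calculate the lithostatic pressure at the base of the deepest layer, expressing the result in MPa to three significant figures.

390 MPa

unconsolidated sand: 2050 kg/m³ × 9.81 m/s² × 680 m = 1.368×10^7 Pa = 13.68 MPa
anhydrite: 2950 kg/m³ × 9.81 m/s² × 560 m = 1.621×10^7 Pa = 16.21 MPa
schist: 2730 kg/m³ × 9.81 m/s² × 9100 m = 2.437×10^8 Pa = 243.7 MPa
gabbro: 3020 kg/m³ × 9.81 m/s² × 3930 m = 1.164×10^8 Pa = 116.4 MPa
Total = 13.68 + 16.21 + 243.7 + 116.4 = 390.02 MPa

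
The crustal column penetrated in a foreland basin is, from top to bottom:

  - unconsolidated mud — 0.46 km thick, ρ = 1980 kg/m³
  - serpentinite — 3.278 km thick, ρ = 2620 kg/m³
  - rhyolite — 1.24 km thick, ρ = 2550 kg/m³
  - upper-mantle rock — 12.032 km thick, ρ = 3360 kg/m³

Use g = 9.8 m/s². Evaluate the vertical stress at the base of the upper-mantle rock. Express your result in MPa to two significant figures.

520 MPa

unconsolidated mud: 1980 kg/m³ × 9.8 m/s² × 460 m = 8.926×10^6 Pa = 8.926 MPa
serpentinite: 2620 kg/m³ × 9.8 m/s² × 3278 m = 8.417×10^7 Pa = 84.17 MPa
rhyolite: 2550 kg/m³ × 9.8 m/s² × 1240 m = 3.099×10^7 Pa = 30.99 MPa
upper-mantle rock: 3360 kg/m³ × 9.8 m/s² × 12032 m = 3.962×10^8 Pa = 396.2 MPa
Total = 8.926 + 84.17 + 30.99 + 396.2 = 520.27 MPa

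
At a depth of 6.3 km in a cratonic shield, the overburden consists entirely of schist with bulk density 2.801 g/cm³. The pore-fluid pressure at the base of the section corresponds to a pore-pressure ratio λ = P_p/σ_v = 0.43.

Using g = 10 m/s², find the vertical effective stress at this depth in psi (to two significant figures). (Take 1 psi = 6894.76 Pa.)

15000 psi

Overburden (lithostatic) stress σ_v:
schist: 2801 kg/m³ × 10 m/s² × 6300 m = 1.765×10^8 Pa = 176.5 MPa
Pore pressure P_p = λ·σ_v = 0.43 × 176.5 MPa = 75.88 MPa
Effective stress σ' = σ_v − P_p = 176.5 − 75.88 = 100.58 MPa = 14588 psi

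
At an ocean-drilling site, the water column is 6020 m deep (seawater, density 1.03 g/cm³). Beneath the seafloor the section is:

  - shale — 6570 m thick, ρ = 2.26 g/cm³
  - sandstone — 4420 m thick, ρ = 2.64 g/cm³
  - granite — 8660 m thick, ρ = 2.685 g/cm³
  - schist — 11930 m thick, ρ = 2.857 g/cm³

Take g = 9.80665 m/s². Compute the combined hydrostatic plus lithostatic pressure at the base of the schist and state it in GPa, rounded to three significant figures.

seawater: 1030 kg/m³ × 9.80665 m/s² × 6020 m = 6.081×10^7 Pa = 0.06081 GPa
shale: 2260 kg/m³ × 9.80665 m/s² × 6570 m = 1.456×10^8 Pa = 0.1456 GPa
sandstone: 2640 kg/m³ × 9.80665 m/s² × 4420 m = 1.144×10^8 Pa = 0.1144 GPa
granite: 2685 kg/m³ × 9.80665 m/s² × 8660 m = 2.280×10^8 Pa = 0.2280 GPa
schist: 2857 kg/m³ × 9.80665 m/s² × 11930 m = 3.342×10^8 Pa = 0.3342 GPa
Total = 0.06081 + 0.1456 + 0.1144 + 0.2280 + 0.3342 = 0.88313 GPa

0.883 GPa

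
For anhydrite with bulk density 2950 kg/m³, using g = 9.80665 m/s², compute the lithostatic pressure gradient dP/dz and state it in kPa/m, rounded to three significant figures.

dP/dz = ρg = 2950 kg/m³ × 9.80665 m/s² = 28930 Pa/m
= 28930 Pa/m × (1 kPa/m / 1000.0 Pa/m) = 28.930 kPa/m

28.9 kPa/m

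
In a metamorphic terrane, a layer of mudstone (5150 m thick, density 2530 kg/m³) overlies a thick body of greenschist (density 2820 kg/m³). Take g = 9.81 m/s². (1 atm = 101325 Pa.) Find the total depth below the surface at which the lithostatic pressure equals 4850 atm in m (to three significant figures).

18300 m

Pressure at base of upper layers: 2530×9.81×5150 = 1.278×10^8 Pa = 1261 atm
Remaining pressure to be supplied by greenschist: 4.914×10^8 − 1.278×10^8 = 3.636×10^8 Pa
Additional depth in greenschist = 3.636×10^8 Pa / (2820 kg/m³ × 9.81 m/s²) = 13144 m
Total depth = 5150 m + 13144 m = 18294 m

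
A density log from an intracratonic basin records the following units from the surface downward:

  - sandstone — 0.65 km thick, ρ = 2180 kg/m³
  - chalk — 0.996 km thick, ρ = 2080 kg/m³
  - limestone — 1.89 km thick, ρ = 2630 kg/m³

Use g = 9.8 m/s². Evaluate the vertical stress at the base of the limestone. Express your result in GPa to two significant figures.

0.083 GPa

sandstone: 2180 kg/m³ × 9.8 m/s² × 650 m = 1.389×10^7 Pa = 0.01389 GPa
chalk: 2080 kg/m³ × 9.8 m/s² × 996 m = 2.030×10^7 Pa = 0.02030 GPa
limestone: 2630 kg/m³ × 9.8 m/s² × 1890 m = 4.871×10^7 Pa = 0.04871 GPa
Total = 0.01389 + 0.02030 + 0.04871 = 0.082902 GPa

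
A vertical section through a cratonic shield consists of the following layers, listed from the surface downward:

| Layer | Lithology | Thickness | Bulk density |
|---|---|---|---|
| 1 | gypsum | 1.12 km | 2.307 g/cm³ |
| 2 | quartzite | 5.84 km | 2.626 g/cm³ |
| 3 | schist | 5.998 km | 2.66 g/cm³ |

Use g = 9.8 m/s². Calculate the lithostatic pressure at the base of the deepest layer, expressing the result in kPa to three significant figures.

gypsum: 2307 kg/m³ × 9.8 m/s² × 1120 m = 2.532×10^7 Pa = 25322 kPa
quartzite: 2626 kg/m³ × 9.8 m/s² × 5840 m = 1.503×10^8 Pa = 1.503×10^5 kPa
schist: 2660 kg/m³ × 9.8 m/s² × 5998 m = 1.564×10^8 Pa = 1.564×10^5 kPa
Total = 25322 + 1.503×10^5 + 1.564×10^5 = 3.3197×10^5 kPa

332000 kPa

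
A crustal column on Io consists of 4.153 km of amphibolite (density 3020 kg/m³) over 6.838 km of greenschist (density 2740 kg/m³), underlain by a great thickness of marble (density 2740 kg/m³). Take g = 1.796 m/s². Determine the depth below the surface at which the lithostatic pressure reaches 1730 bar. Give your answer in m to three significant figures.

Pressure at base of upper layers: 3020×1.796×4153 + 2740×1.796×6838 = 5.618×10^7 Pa = 561.8 bar
Remaining pressure to be supplied by marble: 1.730×10^8 − 5.618×10^7 = 1.168×10^8 Pa
Additional depth in marble = 1.168×10^8 Pa / (2740 kg/m³ × 1.796 m/s²) = 23740 m
Total depth = 10991 m + 23740 m = 34731 m

34700 m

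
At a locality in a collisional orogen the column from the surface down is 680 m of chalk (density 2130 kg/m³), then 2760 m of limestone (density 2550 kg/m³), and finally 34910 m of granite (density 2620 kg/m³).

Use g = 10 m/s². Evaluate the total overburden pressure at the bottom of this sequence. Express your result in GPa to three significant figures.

chalk: 2130 kg/m³ × 10 m/s² × 680 m = 1.448×10^7 Pa = 0.01448 GPa
limestone: 2550 kg/m³ × 10 m/s² × 2760 m = 7.038×10^7 Pa = 0.07038 GPa
granite: 2620 kg/m³ × 10 m/s² × 34910 m = 9.146×10^8 Pa = 0.9146 GPa
Total = 0.01448 + 0.07038 + 0.9146 = 0.99951 GPa

1.00 GPa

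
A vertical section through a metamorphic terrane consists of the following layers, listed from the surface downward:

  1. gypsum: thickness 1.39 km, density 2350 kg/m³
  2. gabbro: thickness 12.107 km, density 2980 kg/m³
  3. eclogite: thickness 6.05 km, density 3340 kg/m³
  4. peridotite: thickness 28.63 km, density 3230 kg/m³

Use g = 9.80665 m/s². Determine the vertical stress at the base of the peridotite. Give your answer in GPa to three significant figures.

gypsum: 2350 kg/m³ × 9.80665 m/s² × 1390 m = 3.203×10^7 Pa = 0.03203 GPa
gabbro: 2980 kg/m³ × 9.80665 m/s² × 12107 m = 3.538×10^8 Pa = 0.3538 GPa
eclogite: 3340 kg/m³ × 9.80665 m/s² × 6050 m = 1.982×10^8 Pa = 0.1982 GPa
peridotite: 3230 kg/m³ × 9.80665 m/s² × 28630 m = 9.069×10^8 Pa = 0.9069 GPa
Total = 0.03203 + 0.3538 + 0.1982 + 0.9069 = 1.4909 GPa

1.49 GPa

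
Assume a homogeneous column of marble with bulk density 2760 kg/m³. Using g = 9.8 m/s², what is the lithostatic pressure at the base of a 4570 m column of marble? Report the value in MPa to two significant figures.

marble: 2760 kg/m³ × 9.8 m/s² × 4570 m = 1.236×10^8 Pa = 123.6 MPa

120 MPa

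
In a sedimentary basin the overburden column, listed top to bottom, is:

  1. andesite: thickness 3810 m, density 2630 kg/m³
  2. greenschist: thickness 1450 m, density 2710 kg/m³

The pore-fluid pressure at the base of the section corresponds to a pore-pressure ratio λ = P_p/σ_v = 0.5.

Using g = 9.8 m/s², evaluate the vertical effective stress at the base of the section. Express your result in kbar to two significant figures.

0.68 kbar

Overburden (lithostatic) stress σ_v:
andesite: 2630 kg/m³ × 9.8 m/s² × 3810 m = 9.820×10^7 Pa = 98.20 MPa
greenschist: 2710 kg/m³ × 9.8 m/s² × 1450 m = 3.851×10^7 Pa = 38.51 MPa
Total = 98.20 + 38.51 = 136.71 MPa
Pore pressure P_p = λ·σ_v = 0.5 × 136.7 MPa = 68.35 MPa
Effective stress σ' = σ_v − P_p = 136.7 − 68.35 = 68.354 MPa = 0.68354 kbar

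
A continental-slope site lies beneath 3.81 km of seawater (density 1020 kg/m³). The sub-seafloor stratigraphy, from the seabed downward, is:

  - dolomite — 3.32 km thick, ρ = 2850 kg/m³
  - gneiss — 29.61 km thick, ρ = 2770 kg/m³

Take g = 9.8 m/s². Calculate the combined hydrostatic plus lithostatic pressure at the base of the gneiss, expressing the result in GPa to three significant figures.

seawater: 1020 kg/m³ × 9.8 m/s² × 3810 m = 3.808×10^7 Pa = 0.03808 GPa
dolomite: 2850 kg/m³ × 9.8 m/s² × 3320 m = 9.273×10^7 Pa = 0.09273 GPa
gneiss: 2770 kg/m³ × 9.8 m/s² × 29610 m = 8.038×10^8 Pa = 0.8038 GPa
Total = 0.03808 + 0.09273 + 0.8038 = 0.93461 GPa

0.935 GPa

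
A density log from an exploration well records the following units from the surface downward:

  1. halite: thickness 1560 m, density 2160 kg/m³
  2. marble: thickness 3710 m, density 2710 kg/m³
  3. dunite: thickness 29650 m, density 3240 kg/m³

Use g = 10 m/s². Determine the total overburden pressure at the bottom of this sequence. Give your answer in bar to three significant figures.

halite: 2160 kg/m³ × 10 m/s² × 1560 m = 3.370×10^7 Pa = 337.0 bar
marble: 2710 kg/m³ × 10 m/s² × 3710 m = 1.005×10^8 Pa = 1005 bar
dunite: 3240 kg/m³ × 10 m/s² × 29650 m = 9.607×10^8 Pa = 9607 bar
Total = 337.0 + 1005 + 9607 = 10949 bar

10900 bar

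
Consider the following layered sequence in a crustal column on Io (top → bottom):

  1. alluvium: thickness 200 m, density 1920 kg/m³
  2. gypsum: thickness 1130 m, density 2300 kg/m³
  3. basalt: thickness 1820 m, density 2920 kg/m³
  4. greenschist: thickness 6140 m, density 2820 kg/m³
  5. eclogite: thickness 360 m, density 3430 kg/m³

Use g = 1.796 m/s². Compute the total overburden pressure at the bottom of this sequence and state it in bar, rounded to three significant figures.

482 bar

alluvium: 1920 kg/m³ × 1.796 m/s² × 200 m = 6.897×10^5 Pa = 6.897 bar
gypsum: 2300 kg/m³ × 1.796 m/s² × 1130 m = 4.668×10^6 Pa = 46.68 bar
basalt: 2920 kg/m³ × 1.796 m/s² × 1820 m = 9.545×10^6 Pa = 95.45 bar
greenschist: 2820 kg/m³ × 1.796 m/s² × 6140 m = 3.110×10^7 Pa = 311.0 bar
eclogite: 3430 kg/m³ × 1.796 m/s² × 360 m = 2.218×10^6 Pa = 22.18 bar
Total = 6.897 + 46.68 + 95.45 + 311.0 + 22.18 = 482.17 bar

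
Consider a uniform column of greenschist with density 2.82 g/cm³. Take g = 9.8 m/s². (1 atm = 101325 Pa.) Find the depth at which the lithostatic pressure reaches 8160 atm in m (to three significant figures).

h = P/(ρg) = 8160 atm / (2820 kg/m³ × 9.8 m/s²) = 8.268×10^8 Pa / 27636 Pa/m = 29918 m

29900 m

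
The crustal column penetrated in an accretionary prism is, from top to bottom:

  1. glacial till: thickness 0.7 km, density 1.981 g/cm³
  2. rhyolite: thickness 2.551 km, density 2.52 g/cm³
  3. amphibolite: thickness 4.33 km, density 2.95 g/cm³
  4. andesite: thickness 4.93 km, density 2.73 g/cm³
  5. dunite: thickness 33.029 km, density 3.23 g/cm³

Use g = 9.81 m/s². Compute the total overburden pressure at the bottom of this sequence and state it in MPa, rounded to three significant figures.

1380 MPa

glacial till: 1981 kg/m³ × 9.81 m/s² × 700 m = 1.360×10^7 Pa = 13.60 MPa
rhyolite: 2520 kg/m³ × 9.81 m/s² × 2551 m = 6.306×10^7 Pa = 63.06 MPa
amphibolite: 2950 kg/m³ × 9.81 m/s² × 4330 m = 1.253×10^8 Pa = 125.3 MPa
andesite: 2730 kg/m³ × 9.81 m/s² × 4930 m = 1.320×10^8 Pa = 132.0 MPa
dunite: 3230 kg/m³ × 9.81 m/s² × 33029 m = 1.047×10^9 Pa = 1047 MPa
Total = 13.60 + 63.06 + 125.3 + 132.0 + 1047 = 1380.6 MPa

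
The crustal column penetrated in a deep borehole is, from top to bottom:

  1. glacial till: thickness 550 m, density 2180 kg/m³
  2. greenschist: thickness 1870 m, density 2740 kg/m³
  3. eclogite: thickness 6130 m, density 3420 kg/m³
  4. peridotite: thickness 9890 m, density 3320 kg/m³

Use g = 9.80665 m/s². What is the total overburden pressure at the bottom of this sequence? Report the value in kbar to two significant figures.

glacial till: 2180 kg/m³ × 9.80665 m/s² × 550 m = 1.176×10^7 Pa = 0.1176 kbar
greenschist: 2740 kg/m³ × 9.80665 m/s² × 1870 m = 5.025×10^7 Pa = 0.5025 kbar
eclogite: 3420 kg/m³ × 9.80665 m/s² × 6130 m = 2.056×10^8 Pa = 2.056 kbar
peridotite: 3320 kg/m³ × 9.80665 m/s² × 9890 m = 3.220×10^8 Pa = 3.220 kbar
Total = 0.1176 + 0.5025 + 2.056 + 3.220 = 5.8960 kbar

5.9 kbar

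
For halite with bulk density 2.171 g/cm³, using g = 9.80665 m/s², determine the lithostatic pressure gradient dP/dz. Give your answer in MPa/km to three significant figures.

21.3 MPa/km

dP/dz = ρg = 2171 kg/m³ × 9.80665 m/s² = 21290 Pa/m
= 21290 Pa/m × (1 MPa/km / 1000.0 Pa/m) = 21.290 MPa/km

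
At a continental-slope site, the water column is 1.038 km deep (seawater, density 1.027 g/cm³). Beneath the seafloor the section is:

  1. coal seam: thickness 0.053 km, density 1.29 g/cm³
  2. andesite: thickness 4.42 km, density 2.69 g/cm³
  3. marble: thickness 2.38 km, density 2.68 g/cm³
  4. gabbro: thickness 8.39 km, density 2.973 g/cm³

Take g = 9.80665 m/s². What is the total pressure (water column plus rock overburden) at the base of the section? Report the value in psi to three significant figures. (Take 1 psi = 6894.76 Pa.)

seawater: 1027 kg/m³ × 9.80665 m/s² × 1038 m = 1.045×10^7 Pa = 1516 psi
coal seam: 1290 kg/m³ × 9.80665 m/s² × 53 m = 6.705×10^5 Pa = 97.25 psi
andesite: 2690 kg/m³ × 9.80665 m/s² × 4420 m = 1.166×10^8 Pa = 16911 psi
marble: 2680 kg/m³ × 9.80665 m/s² × 2380 m = 6.255×10^7 Pa = 9072 psi
gabbro: 2973 kg/m³ × 9.80665 m/s² × 8390 m = 2.446×10^8 Pa = 35478 psi
Total = 1516 + 97.25 + 16911 + 9072 + 35478 = 63075 psi

63100 psi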